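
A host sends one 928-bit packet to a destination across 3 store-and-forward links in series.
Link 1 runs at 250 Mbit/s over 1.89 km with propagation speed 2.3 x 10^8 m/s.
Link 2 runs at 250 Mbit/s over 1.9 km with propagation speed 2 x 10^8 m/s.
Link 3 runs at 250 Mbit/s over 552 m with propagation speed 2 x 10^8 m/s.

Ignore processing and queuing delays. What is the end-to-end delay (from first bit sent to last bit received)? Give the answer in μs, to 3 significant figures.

31.6 μs

Transmission delay per hop = L/R = 928/250000000 = 3.712 μs; 3 hops → 11.136 μs.
Propagation delays (d/s per hop): 8.21739, 9.5, 2.76 μs; sum = 20.4774 μs.
End-to-end = 31.6 μs.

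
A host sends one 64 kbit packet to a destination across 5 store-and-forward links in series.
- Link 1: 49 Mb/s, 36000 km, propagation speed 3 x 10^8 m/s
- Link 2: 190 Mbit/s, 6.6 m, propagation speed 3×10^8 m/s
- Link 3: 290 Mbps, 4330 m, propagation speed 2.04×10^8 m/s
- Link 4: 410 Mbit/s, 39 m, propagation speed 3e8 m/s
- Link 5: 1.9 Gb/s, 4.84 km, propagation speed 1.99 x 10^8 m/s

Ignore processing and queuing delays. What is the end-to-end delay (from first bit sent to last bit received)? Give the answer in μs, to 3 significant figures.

122000 μs

L = 64000 bits.
Transmission delays (L/R per hop): 1306.12, 336.842, 220.69, 156.098, 33.6842 μs; sum = 2053.44 μs.
Propagation delays (d/s per hop): 120000, 0.022, 21.2255, 0.13, 24.3216 μs; sum = 120046 μs.
End-to-end = 122000 μs.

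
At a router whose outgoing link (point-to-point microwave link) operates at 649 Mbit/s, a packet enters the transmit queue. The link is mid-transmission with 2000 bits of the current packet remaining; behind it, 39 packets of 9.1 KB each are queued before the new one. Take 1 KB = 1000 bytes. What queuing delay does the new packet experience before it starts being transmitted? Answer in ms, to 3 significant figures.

Each queued packet: L/R = 72800/649000000 = 0.112173 ms.
39 queued → 4.37473 ms.
Plus remaining 2000 bits of current packet: 0.00308166 ms.
Queuing delay = 4.38 ms.

4.38 ms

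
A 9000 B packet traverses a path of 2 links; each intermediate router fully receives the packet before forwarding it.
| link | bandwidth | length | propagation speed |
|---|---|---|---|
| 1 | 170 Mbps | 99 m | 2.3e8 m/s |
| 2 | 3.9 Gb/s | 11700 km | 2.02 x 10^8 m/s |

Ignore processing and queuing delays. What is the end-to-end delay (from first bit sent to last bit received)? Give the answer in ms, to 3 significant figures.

58.4 ms

L = 9000 × 8 = 72000 bits.
Transmission delays (L/R per hop): 0.423529, 0.0184615 ms; sum = 0.441991 ms.
Propagation delays (d/s per hop): 0.000430435, 57.9208 ms; sum = 57.9212 ms.
End-to-end = 58.4 ms.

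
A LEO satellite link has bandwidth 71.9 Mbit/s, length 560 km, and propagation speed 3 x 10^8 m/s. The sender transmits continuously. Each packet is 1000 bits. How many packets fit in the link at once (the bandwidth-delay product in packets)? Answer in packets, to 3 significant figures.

Propagation delay = 560000 / 300000000 = 0.00186667 s.
BDP = R × t_prop = 71900000 × 0.00186667 = 134213 bits.
In packets of 1000 bits: 134 packets.

134 packets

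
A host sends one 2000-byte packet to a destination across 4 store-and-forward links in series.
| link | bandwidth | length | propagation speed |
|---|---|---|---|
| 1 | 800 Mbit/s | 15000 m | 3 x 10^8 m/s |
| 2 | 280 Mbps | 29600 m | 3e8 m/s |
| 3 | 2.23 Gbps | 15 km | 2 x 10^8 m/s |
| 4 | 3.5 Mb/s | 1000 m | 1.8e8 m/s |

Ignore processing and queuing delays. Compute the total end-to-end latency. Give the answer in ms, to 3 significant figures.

L = 2000 × 8 = 16000 bits.
Transmission delays (L/R per hop): 0.02, 0.0571429, 0.00717489, 4.57143 ms; sum = 4.65575 ms.
Propagation delays (d/s per hop): 0.05, 0.0986667, 0.075, 0.00555556 ms; sum = 0.229222 ms.
End-to-end = 4.88 ms.

4.88 ms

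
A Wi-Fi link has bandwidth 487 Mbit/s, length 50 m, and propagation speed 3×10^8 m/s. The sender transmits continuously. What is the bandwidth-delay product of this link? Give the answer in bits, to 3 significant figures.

Propagation delay = 50 / 300000000 = 1.66667e-07 s.
BDP = R × t_prop = 487000000 × 1.66667e-07 = 81.1667 bits.

81.2 bits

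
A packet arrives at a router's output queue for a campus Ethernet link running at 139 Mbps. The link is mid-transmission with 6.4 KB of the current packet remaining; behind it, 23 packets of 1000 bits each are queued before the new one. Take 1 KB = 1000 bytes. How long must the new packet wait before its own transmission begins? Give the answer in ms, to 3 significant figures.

0.534 ms

Each queued packet: L/R = 1000/139000000 = 0.00719424 ms.
23 queued → 0.165468 ms.
Plus remaining 51200 bits of current packet: 0.368345 ms.
Queuing delay = 0.534 ms.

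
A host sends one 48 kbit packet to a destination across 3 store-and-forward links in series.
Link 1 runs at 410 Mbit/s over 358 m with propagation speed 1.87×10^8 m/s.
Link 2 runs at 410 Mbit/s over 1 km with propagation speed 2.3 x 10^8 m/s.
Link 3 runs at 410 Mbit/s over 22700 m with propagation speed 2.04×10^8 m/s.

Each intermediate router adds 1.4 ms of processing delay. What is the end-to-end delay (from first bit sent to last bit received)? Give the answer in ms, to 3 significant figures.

3.27 ms

L = 48000 bits.
Transmission delay per hop = L/R = 48000/410000000 = 0.117073 ms; 3 hops → 0.35122 ms.
Propagation delays (d/s per hop): 0.00191444, 0.00434783, 0.111275 ms; sum = 0.117537 ms.
Processing at 2 router(s): 2 × 1.4 ms = 2.8 ms.
End-to-end = 3.27 ms.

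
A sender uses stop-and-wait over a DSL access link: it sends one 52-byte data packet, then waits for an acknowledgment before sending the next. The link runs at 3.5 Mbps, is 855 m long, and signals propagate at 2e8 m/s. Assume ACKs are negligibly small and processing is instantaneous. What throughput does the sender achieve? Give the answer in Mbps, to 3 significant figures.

3.27 Mbps

t_tx = L/R = 416/3500000 = 0.000118857 s.
t_prop = 855/200000000 = 4.275e-06 s; RTT = 8.55e-06 s.
Cycle = t_tx + RTT = 0.000127407 s.
Throughput = L / cycle = 416 / 0.000127407 = 3.27 Mbps.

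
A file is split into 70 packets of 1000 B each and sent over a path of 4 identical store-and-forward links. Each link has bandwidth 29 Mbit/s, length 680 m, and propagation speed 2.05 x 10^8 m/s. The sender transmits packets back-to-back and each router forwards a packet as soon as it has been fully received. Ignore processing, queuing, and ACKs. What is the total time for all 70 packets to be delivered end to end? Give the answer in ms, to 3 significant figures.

20.2 ms

Per-hop transmission t_tx = L/R = 8000/29000000 = 0.275862 ms.
Per-hop propagation t_prop = 680/2.05e+08 = 0.00331707 ms.
Pipeline fill: first packet needs 4·t_tx to clear all hops; remaining 69 packets each add one t_tx.
Total = (4+70-1)·t_tx + 4·t_prop = 73·0.275862 + 4·0.00331707 = 20.2 ms.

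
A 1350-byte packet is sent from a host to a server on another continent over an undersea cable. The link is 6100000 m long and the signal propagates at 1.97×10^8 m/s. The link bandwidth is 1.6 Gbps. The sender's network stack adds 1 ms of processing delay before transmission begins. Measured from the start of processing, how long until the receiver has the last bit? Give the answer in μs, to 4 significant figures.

L = 1350 × 8 = 10800 bits.
Transmission delay = L/R = 10800 / 1600000000 = 6.75 μs.
Propagation delay = d/s = 6100000 m / 197000000 m/s = 30964.5 μs.
Plus processing delay 1 ms = 1000 μs.
Total = 31970 μs.

31970 μs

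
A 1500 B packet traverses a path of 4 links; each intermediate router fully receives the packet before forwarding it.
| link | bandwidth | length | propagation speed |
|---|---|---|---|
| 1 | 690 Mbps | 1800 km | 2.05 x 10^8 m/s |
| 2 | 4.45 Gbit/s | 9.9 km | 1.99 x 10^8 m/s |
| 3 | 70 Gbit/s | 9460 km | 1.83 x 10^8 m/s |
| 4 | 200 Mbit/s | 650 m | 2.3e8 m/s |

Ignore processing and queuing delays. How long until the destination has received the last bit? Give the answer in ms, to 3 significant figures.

L = 1500 × 8 = 12000 bits.
Transmission delays (L/R per hop): 0.0173913, 0.00269663, 0.000171429, 0.06 ms; sum = 0.0802594 ms.
Propagation delays (d/s per hop): 8.78049, 0.0497487, 51.694, 0.00282609 ms; sum = 60.5271 ms.
End-to-end = 60.6 ms.

60.6 ms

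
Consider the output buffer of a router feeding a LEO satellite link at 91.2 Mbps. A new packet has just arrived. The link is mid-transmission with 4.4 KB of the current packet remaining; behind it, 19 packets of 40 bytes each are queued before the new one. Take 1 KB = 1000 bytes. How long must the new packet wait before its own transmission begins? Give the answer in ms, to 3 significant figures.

Each queued packet: L/R = 320/91200000 = 0.00350877 ms.
19 queued → 0.0666667 ms.
Plus remaining 35200 bits of current packet: 0.385965 ms.
Queuing delay = 0.453 ms.

0.453 ms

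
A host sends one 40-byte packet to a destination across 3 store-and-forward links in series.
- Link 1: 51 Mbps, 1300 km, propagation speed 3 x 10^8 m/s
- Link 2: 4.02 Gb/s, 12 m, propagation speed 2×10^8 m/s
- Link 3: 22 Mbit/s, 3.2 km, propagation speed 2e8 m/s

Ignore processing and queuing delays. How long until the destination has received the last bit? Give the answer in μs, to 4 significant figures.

L = 40 × 8 = 320 bits.
Transmission delays (L/R per hop): 6.27451, 0.079602, 14.5455 μs; sum = 20.8996 μs.
Propagation delays (d/s per hop): 4333.33, 0.06, 16 μs; sum = 4349.39 μs.
End-to-end = 4370 μs.

4370 μs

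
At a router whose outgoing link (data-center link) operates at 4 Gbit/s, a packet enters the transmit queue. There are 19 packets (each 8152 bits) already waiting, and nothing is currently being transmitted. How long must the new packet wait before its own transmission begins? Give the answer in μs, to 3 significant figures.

38.7 μs

Each queued packet: L/R = 8152/4000000000 = 2.038 μs.
19 queued → 38.722 μs.
Queuing delay = 38.7 μs.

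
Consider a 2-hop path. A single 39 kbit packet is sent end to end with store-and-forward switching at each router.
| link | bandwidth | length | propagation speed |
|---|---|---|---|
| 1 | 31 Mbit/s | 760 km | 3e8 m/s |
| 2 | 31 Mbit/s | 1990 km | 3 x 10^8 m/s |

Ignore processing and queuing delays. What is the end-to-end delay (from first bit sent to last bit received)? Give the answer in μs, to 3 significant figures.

L = 39000 bits.
Transmission delay per hop = L/R = 39000/31000000 = 1258.06 μs; 2 hops → 2516.13 μs.
Propagation delays (d/s per hop): 2533.33, 6633.33 μs; sum = 9166.67 μs.
End-to-end = 11700 μs.

11700 μs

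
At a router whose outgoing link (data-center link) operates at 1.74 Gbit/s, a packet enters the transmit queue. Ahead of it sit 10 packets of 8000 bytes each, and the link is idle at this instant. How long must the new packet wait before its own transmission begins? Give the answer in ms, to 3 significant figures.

0.368 ms

Each queued packet: L/R = 64000/1740000000 = 0.0367816 ms.
10 queued → 0.367816 ms.
Queuing delay = 0.368 ms.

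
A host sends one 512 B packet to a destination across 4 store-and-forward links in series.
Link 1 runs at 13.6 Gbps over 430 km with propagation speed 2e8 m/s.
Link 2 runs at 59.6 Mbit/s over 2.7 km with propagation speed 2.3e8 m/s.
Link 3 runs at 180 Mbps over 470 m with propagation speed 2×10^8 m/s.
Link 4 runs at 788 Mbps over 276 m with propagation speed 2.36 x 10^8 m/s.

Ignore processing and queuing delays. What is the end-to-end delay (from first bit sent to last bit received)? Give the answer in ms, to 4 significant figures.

L = 512 × 8 = 4096 bits.
Transmission delays (L/R per hop): 0.000301176, 0.0687248, 0.0227556, 0.00519797 ms; sum = 0.0969795 ms.
Propagation delays (d/s per hop): 2.15, 0.0117391, 0.00235, 0.00116949 ms; sum = 2.16526 ms.
End-to-end = 2.262 ms.

2.262 ms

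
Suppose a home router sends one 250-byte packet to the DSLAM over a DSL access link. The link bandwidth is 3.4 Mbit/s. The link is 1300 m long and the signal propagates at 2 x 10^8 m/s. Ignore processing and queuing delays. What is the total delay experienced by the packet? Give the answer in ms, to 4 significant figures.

0.5947 ms

L = 250 × 8 = 2000 bits.
Transmission delay = L/R = 2000 / 3400000 = 0.588235 ms.
Propagation delay = d/s = 1300 m / 200000000 m/s = 0.0065 ms.
Total = 0.5947 ms.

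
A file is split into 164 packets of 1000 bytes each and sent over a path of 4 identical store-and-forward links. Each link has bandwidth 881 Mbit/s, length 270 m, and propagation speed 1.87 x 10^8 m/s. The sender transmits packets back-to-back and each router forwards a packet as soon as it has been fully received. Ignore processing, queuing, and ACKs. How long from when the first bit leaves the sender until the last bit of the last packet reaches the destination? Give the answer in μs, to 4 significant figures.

1522 μs

Per-hop transmission t_tx = L/R = 8000/881000000 = 9.08059 μs.
Per-hop propagation t_prop = 270/187000000 = 1.44385 μs.
Pipeline fill: first packet needs 4·t_tx to clear all hops; remaining 163 packets each add one t_tx.
Total = (4+164-1)·t_tx + 4·t_prop = 167·9.08059 + 4·1.44385 = 1522 μs.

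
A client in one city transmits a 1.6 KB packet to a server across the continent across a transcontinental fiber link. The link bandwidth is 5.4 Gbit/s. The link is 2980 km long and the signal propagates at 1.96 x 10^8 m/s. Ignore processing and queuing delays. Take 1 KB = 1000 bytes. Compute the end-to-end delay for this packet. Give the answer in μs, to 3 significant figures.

15200 μs

L = 12800 bits.
Transmission delay = L/R = 12800 / 5400000000 = 2.37037 μs.
Propagation delay = d/s = 2980000 m / 196000000 m/s = 15204.1 μs.
Total = 15200 μs.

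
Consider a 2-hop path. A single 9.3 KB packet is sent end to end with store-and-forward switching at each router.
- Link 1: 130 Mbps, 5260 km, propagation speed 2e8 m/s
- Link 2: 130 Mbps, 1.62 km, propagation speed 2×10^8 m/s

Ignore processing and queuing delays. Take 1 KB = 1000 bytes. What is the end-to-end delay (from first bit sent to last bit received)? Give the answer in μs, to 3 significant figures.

27500 μs

L = 74400 bits.
Transmission delay per hop = L/R = 74400/130000000 = 572.308 μs; 2 hops → 1144.62 μs.
Propagation delays (d/s per hop): 26300, 8.1 μs; sum = 26308.1 μs.
End-to-end = 27500 μs.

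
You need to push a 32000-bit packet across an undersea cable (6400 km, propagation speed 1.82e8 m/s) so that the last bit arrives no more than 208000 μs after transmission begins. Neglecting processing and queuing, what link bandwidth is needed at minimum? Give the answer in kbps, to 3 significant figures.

Propagation delay = 6400000 / 182000000 = 35164.8 μs.
Transmission budget = 208000 − 35164.8 = 172835 μs.
R ≥ L / t_tx = 32000 bits / 0.172835 s = 185 kbps.

185 kbps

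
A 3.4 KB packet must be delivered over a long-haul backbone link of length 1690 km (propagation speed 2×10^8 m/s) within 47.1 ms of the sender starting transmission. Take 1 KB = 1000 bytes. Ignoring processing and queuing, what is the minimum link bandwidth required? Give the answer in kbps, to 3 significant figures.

704 kbps

L = 27200 bits.
Propagation delay = 1690000 / 200000000 = 8.45 ms.
Transmission budget = 47.1 − 8.45 = 38.65 ms.
R ≥ L / t_tx = 27200 bits / 0.03865 s = 704 kbps.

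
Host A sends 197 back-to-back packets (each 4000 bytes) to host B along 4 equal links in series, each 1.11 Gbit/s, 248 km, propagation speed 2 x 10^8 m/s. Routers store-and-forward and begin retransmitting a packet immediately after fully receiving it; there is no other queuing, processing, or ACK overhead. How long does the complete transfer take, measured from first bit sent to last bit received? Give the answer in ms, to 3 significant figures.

10.7 ms

Per-hop transmission t_tx = L/R = 32000/1110000000 = 0.0288288 ms.
Per-hop propagation t_prop = 248000/200000000 = 1.24 ms.
Pipeline fill: first packet needs 4·t_tx to clear all hops; remaining 196 packets each add one t_tx.
Total = (4+197-1)·t_tx + 4·t_prop = 200·0.0288288 + 4·1.24 = 10.7 ms.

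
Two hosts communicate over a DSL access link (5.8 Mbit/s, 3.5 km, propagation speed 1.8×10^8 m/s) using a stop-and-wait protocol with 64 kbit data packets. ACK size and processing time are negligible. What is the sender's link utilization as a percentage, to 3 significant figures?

t_tx = L/R = 64000/5800000 = 0.0110345 s.
t_prop = 3500/180000000 = 1.94444e-05 s; RTT = 3.88889e-05 s.
Cycle = t_tx + RTT = 0.0110734 s.
Utilization = t_tx / cycle = 0.0110345/0.0110734 = 99.6 %.

99.6 %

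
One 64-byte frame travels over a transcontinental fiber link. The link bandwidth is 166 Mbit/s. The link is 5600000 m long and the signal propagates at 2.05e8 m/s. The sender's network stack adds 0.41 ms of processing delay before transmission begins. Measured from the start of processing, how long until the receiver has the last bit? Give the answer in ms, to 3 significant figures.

L = 64 × 8 = 512 bits.
Transmission delay = L/R = 512 / 166000000 = 0.00308434 ms.
Propagation delay = d/s = 5600000 m / 2.05e+08 m/s = 27.3171 ms.
Plus processing delay 0.41 ms = 0.41 ms.
Total = 27.7 ms.

27.7 ms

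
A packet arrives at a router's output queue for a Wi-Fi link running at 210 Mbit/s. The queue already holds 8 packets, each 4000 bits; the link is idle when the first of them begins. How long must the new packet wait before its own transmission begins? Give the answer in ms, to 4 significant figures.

0.1524 ms

Each queued packet: L/R = 4000/210000000 = 0.0190476 ms.
8 queued → 0.152381 ms.
Queuing delay = 0.1524 ms.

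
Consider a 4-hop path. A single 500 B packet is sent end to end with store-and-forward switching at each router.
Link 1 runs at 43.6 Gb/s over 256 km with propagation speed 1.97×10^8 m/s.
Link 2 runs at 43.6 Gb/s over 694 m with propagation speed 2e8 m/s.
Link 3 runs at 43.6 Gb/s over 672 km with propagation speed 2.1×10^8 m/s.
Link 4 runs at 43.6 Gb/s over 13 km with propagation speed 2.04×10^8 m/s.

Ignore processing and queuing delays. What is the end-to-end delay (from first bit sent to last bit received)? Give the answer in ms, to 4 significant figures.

L = 500 × 8 = 4000 bits.
Transmission delay per hop = L/R = 4000/43600000000 = 9.17431e-05 ms; 4 hops → 0.000366972 ms.
Propagation delays (d/s per hop): 1.29949, 0.00347, 3.2, 0.0637255 ms; sum = 4.56669 ms.
End-to-end = 4.567 ms.

4.567 ms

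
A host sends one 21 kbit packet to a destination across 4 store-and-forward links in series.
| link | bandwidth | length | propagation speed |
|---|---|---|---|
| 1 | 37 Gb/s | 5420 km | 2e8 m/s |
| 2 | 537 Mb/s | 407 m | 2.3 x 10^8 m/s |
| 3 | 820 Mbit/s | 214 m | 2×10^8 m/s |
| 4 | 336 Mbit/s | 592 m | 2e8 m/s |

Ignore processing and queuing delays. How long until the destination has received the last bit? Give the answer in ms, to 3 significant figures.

L = 21000 bits.
Transmission delays (L/R per hop): 0.000567568, 0.0391061, 0.0256098, 0.0625 ms; sum = 0.127783 ms.
Propagation delays (d/s per hop): 27.1, 0.00176957, 0.00107, 0.00296 ms; sum = 27.1058 ms.
End-to-end = 27.2 ms.

27.2 ms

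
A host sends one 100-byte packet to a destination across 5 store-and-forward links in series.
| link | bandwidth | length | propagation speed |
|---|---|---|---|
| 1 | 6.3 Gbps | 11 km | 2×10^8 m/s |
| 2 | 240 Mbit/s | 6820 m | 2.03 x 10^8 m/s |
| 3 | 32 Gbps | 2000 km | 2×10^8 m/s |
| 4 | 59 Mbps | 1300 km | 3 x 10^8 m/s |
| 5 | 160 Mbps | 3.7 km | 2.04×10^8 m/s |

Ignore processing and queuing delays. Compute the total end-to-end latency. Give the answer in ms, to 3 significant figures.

L = 100 × 8 = 800 bits.
Transmission delays (L/R per hop): 0.000126984, 0.00333333, 2.5e-05, 0.0135593, 0.005 ms; sum = 0.0220446 ms.
Propagation delays (d/s per hop): 0.055, 0.0335961, 10, 4.33333, 0.0181373 ms; sum = 14.4401 ms.
End-to-end = 14.5 ms.

14.5 ms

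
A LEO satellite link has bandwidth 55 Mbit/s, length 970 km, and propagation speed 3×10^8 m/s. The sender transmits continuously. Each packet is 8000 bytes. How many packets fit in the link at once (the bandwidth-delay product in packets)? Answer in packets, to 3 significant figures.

2.78 packets

Propagation delay = 970000 / 300000000 = 0.00323333 s.
BDP = R × t_prop = 55000000 × 0.00323333 = 177833 bits.
In packets of 64000 bits: 2.78 packets.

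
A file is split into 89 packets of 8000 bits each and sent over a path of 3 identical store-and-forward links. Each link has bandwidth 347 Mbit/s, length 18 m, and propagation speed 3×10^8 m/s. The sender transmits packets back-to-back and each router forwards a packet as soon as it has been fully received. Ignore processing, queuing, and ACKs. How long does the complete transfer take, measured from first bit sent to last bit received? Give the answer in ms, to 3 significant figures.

Per-hop transmission t_tx = L/R = 8000/347000000 = 0.0230548 ms.
Per-hop propagation t_prop = 18/300000000 = 6e-05 ms.
Pipeline fill: first packet needs 3·t_tx to clear all hops; remaining 88 packets each add one t_tx.
Total = (3+89-1)·t_tx + 3·t_prop = 91·0.0230548 + 3·6e-05 = 2.10 ms.

2.10 ms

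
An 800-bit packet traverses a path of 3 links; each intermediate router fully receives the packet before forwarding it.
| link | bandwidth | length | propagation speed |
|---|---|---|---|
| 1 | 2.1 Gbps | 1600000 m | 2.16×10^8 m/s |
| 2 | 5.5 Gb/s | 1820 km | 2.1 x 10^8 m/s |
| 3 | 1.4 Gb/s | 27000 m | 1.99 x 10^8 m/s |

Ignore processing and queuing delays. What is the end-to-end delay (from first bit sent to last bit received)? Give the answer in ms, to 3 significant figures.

16.2 ms

Transmission delays (L/R per hop): 0.000380952, 0.000145455, 0.000571429 ms; sum = 0.00109784 ms.
Propagation delays (d/s per hop): 7.40741, 8.66667, 0.135678 ms; sum = 16.2098 ms.
End-to-end = 16.2 ms.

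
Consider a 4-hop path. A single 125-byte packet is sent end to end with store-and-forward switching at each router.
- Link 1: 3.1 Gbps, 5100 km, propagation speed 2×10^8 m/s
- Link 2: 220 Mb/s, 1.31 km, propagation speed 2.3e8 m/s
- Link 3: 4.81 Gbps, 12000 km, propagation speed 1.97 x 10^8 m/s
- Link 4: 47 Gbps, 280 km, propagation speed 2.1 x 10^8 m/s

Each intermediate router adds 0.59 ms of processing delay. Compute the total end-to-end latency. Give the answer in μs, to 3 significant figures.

L = 125 × 8 = 1000 bits.
Transmission delays (L/R per hop): 0.322581, 4.54545, 0.2079, 0.0212766 μs; sum = 5.09721 μs.
Propagation delays (d/s per hop): 25500, 5.69565, 60913.7, 1333.33 μs; sum = 87752.7 μs.
Processing at 3 router(s): 3 × 0.59 ms = 1770 μs.
End-to-end = 89500 μs.

89500 μs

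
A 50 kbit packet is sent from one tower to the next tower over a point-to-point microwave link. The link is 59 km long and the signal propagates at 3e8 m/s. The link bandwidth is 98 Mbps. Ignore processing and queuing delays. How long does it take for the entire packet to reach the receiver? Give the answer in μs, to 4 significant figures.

L = 50000 bits.
Transmission delay = L/R = 50000 / 98000000 = 510.204 μs.
Propagation delay = d/s = 59000 m / 300000000 m/s = 196.667 μs.
Total = 706.9 μs.

706.9 μs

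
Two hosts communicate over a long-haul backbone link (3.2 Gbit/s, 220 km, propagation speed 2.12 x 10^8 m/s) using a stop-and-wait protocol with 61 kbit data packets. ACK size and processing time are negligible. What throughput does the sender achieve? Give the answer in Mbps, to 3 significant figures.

29.1 Mbps

t_tx = L/R = 61000/3200000000 = 1.90625e-05 s.
t_prop = 220000/212000000 = 0.00103774 s; RTT = 0.00207547 s.
Cycle = t_tx + RTT = 0.00209453 s.
Throughput = L / cycle = 61000 / 0.00209453 = 29.1 Mbps.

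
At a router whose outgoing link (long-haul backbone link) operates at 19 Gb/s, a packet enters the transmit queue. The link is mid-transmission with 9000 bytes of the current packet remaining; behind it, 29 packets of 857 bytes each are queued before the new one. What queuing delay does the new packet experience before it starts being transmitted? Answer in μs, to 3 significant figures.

14.3 μs

Each queued packet: L/R = 6856/19000000000 = 0.360842 μs.
29 queued → 10.4644 μs.
Plus remaining 72000 bits of current packet: 3.78947 μs.
Queuing delay = 14.3 μs.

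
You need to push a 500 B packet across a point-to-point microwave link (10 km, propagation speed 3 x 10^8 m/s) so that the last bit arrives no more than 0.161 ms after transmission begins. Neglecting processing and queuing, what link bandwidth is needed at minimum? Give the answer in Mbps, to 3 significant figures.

L = 4000 bits.
Propagation delay = 10000 / 300000000 = 0.0333333 ms.
Transmission budget = 0.161 − 0.0333333 = 0.127667 ms.
R ≥ L / t_tx = 4000 bits / 0.000127667 s = 31.3 Mbps.

31.3 Mbps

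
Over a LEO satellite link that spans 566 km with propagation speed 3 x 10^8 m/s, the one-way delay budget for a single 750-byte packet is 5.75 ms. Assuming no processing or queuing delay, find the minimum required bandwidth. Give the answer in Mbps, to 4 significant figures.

1.553 Mbps

L = 6000 bits.
Propagation delay = 566000 / 300000000 = 1.88667 ms.
Transmission budget = 5.75 − 1.88667 = 3.86333 ms.
R ≥ L / t_tx = 6000 bits / 0.00386333 s = 1.553 Mbps.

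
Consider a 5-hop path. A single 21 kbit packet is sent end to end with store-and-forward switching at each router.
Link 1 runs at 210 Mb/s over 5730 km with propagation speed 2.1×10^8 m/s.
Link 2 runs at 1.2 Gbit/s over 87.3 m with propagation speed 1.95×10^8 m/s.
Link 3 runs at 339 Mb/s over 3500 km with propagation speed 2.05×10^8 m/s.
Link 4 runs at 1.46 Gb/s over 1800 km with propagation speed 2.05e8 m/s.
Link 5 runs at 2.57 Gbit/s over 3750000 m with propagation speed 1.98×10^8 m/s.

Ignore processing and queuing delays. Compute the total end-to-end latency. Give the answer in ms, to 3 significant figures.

72.3 ms

L = 21000 bits.
Transmission delays (L/R per hop): 0.1, 0.0175, 0.0619469, 0.0143836, 0.00817121 ms; sum = 0.202002 ms.
Propagation delays (d/s per hop): 27.2857, 0.000447692, 17.0732, 8.78049, 18.9394 ms; sum = 72.0792 ms.
End-to-end = 72.3 ms.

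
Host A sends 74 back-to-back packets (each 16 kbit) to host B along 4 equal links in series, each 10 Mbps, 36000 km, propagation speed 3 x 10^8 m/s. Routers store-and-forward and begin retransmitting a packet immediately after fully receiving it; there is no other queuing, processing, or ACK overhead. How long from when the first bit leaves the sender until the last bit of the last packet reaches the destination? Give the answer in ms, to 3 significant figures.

Per-hop transmission t_tx = L/R = 16000/10000000 = 1.6 ms.
Per-hop propagation t_prop = 36000000/300000000 = 120 ms.
Pipeline fill: first packet needs 4·t_tx to clear all hops; remaining 73 packets each add one t_tx.
Total = (4+74-1)·t_tx + 4·t_prop = 77·1.6 + 4·120 = 603 ms.

603 ms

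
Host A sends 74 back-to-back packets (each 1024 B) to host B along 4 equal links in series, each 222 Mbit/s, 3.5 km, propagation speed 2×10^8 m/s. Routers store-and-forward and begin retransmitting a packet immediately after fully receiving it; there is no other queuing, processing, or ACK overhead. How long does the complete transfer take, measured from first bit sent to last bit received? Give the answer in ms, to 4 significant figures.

2.911 ms

Per-hop transmission t_tx = L/R = 8192/222000000 = 0.0369009 ms.
Per-hop propagation t_prop = 3500/200000000 = 0.0175 ms.
Pipeline fill: first packet needs 4·t_tx to clear all hops; remaining 73 packets each add one t_tx.
Total = (4+74-1)·t_tx + 4·t_prop = 77·0.0369009 + 4·0.0175 = 2.911 ms.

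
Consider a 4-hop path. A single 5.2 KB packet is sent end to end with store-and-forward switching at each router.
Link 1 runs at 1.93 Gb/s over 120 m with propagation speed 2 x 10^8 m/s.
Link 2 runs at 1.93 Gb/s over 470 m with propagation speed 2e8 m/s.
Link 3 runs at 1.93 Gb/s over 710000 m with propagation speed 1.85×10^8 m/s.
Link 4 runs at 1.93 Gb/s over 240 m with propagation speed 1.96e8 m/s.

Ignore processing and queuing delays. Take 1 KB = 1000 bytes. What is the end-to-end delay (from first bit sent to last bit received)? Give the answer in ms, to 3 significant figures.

L = 41600 bits.
Transmission delay per hop = L/R = 41600/1930000000 = 0.0215544 ms; 4 hops → 0.0862176 ms.
Propagation delays (d/s per hop): 0.0006, 0.00235, 3.83784, 0.00122449 ms; sum = 3.84201 ms.
End-to-end = 3.93 ms.

3.93 ms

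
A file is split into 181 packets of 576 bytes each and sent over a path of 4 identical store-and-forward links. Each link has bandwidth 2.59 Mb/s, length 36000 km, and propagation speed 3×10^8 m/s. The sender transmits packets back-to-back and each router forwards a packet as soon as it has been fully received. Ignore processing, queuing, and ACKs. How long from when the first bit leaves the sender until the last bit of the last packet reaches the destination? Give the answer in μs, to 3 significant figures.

Per-hop transmission t_tx = L/R = 4608/2590000 = 1779.15 μs.
Per-hop propagation t_prop = 36000000/300000000 = 120000 μs.
Pipeline fill: first packet needs 4·t_tx to clear all hops; remaining 180 packets each add one t_tx.
Total = (4+181-1)·t_tx + 4·t_prop = 184·1779.15 + 4·120000 = 807000 μs.

807000 μs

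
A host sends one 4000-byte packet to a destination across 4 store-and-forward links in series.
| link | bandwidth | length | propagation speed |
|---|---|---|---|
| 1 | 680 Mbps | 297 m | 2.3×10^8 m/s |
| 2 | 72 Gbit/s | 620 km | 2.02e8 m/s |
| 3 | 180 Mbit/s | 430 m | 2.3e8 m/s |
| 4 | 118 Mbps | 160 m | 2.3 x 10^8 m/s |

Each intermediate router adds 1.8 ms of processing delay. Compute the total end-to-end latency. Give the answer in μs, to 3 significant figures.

L = 4000 × 8 = 32000 bits.
Transmission delays (L/R per hop): 47.0588, 0.444444, 177.778, 271.186 μs; sum = 496.467 μs.
Propagation delays (d/s per hop): 1.2913, 3069.31, 1.86957, 0.695652 μs; sum = 3073.16 μs.
Processing at 3 router(s): 3 × 1.8 ms = 5400 μs.
End-to-end = 8970 μs.

8970 μs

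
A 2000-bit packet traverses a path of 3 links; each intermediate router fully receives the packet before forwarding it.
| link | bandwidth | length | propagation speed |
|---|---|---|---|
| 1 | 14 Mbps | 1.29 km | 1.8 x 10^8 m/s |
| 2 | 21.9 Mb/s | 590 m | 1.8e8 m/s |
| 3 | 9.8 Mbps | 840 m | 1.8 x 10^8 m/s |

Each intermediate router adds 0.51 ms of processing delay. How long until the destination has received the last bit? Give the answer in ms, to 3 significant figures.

1.47 ms

Transmission delays (L/R per hop): 0.142857, 0.0913242, 0.204082 ms; sum = 0.438263 ms.
Propagation delays (d/s per hop): 0.00716667, 0.00327778, 0.00466667 ms; sum = 0.0151111 ms.
Processing at 2 router(s): 2 × 0.51 ms = 1.02 ms.
End-to-end = 1.47 ms.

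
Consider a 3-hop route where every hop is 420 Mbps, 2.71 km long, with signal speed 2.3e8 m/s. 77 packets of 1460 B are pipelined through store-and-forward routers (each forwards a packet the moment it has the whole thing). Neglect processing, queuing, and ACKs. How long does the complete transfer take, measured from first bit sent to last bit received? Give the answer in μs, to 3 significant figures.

Per-hop transmission t_tx = L/R = 11680/420000000 = 27.8095 μs.
Per-hop propagation t_prop = 2710/2.3e+08 = 11.7826 μs.
Pipeline fill: first packet needs 3·t_tx to clear all hops; remaining 76 packets each add one t_tx.
Total = (3+77-1)·t_tx + 3·t_prop = 79·27.8095 + 3·11.7826 = 2230 μs.

2230 μs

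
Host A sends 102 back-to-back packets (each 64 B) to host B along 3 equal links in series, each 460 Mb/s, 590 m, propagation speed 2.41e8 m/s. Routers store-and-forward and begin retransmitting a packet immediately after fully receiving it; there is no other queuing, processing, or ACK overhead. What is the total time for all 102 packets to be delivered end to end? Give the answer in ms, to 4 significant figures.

0.1231 ms

Per-hop transmission t_tx = L/R = 512/460000000 = 0.00111304 ms.
Per-hop propagation t_prop = 590/241000000 = 0.00244813 ms.
Pipeline fill: first packet needs 3·t_tx to clear all hops; remaining 101 packets each add one t_tx.
Total = (3+102-1)·t_tx + 3·t_prop = 104·0.00111304 + 3·0.00244813 = 0.1231 ms.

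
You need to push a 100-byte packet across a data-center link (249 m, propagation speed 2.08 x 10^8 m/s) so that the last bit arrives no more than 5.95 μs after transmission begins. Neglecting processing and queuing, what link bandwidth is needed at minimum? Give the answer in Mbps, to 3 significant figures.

L = 800 bits.
Propagation delay = 249 / 208000000 = 1.19712 μs.
Transmission budget = 5.95 − 1.19712 = 4.75288 μs.
R ≥ L / t_tx = 800 bits / 4.75288e-06 s = 168 Mbps.

168 Mbps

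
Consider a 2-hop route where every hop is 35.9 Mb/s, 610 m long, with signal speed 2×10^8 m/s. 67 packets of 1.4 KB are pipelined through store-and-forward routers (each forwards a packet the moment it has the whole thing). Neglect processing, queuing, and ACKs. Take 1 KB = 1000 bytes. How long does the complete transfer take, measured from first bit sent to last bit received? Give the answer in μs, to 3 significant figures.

21200 μs

Per-hop transmission t_tx = L/R = 11200/35900000 = 311.978 μs.
Per-hop propagation t_prop = 610/200000000 = 3.05 μs.
Pipeline fill: first packet needs 2·t_tx to clear all hops; remaining 66 packets each add one t_tx.
Total = (2+67-1)·t_tx + 2·t_prop = 68·311.978 + 2·3.05 = 21200 μs.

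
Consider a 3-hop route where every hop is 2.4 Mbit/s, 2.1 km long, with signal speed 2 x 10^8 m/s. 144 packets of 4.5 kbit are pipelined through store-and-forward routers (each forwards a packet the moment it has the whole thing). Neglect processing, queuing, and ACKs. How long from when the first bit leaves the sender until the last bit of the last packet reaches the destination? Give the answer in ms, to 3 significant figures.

274 ms

Per-hop transmission t_tx = L/R = 4500/2400000 = 1.875 ms.
Per-hop propagation t_prop = 2100/200000000 = 0.0105 ms.
Pipeline fill: first packet needs 3·t_tx to clear all hops; remaining 143 packets each add one t_tx.
Total = (3+144-1)·t_tx + 3·t_prop = 146·1.875 + 3·0.0105 = 274 ms.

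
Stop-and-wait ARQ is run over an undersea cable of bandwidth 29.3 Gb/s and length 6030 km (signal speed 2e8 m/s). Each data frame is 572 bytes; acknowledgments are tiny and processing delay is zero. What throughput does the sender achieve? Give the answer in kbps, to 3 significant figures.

t_tx = L/R = 4576/29300000000 = 1.56177e-07 s.
t_prop = 6030000/200000000 = 0.03015 s; RTT = 0.0603 s.
Cycle = t_tx + RTT = 0.0603002 s.
Throughput = L / cycle = 4576 / 0.0603002 = 75.9 kbps.

75.9 kbps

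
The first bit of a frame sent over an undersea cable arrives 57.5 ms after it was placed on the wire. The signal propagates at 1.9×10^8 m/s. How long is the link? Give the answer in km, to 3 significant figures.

10900 km

d = s × t_prop = 190000000 × 0.0575 = 10900 km.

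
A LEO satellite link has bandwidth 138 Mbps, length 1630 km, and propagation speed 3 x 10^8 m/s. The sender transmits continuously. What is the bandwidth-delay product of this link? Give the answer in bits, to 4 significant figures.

Propagation delay = 1630000 / 300000000 = 0.00543333 s.
BDP = R × t_prop = 138000000 × 0.00543333 = 749800 bits.

749800 bits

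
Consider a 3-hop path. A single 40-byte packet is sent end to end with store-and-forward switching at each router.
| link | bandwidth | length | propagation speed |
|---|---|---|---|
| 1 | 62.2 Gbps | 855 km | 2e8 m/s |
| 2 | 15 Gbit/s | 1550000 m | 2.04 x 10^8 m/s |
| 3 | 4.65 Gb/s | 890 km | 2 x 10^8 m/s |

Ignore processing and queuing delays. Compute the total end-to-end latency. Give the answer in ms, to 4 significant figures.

L = 40 × 8 = 320 bits.
Transmission delays (L/R per hop): 5.14469e-06, 2.13333e-05, 6.88172e-05 ms; sum = 9.52952e-05 ms.
Propagation delays (d/s per hop): 4.275, 7.59804, 4.45 ms; sum = 16.323 ms.
End-to-end = 16.32 ms.

16.32 ms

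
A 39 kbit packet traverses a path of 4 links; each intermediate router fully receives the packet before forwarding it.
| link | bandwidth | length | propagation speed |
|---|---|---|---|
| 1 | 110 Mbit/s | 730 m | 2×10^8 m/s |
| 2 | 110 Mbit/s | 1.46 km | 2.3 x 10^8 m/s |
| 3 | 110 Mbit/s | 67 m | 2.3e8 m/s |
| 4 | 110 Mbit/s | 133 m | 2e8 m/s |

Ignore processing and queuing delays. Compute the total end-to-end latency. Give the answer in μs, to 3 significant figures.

1430 μs

L = 39000 bits.
Transmission delay per hop = L/R = 39000/110000000 = 354.545 μs; 4 hops → 1418.18 μs.
Propagation delays (d/s per hop): 3.65, 6.34783, 0.291304, 0.665 μs; sum = 10.9541 μs.
End-to-end = 1430 μs.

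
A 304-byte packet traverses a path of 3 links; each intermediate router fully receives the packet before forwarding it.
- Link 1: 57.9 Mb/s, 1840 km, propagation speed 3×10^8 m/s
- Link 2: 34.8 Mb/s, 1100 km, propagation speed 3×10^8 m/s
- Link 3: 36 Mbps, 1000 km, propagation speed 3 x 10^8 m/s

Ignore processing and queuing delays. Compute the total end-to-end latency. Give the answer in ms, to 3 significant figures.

L = 304 × 8 = 2432 bits.
Transmission delays (L/R per hop): 0.0420035, 0.0698851, 0.0675556 ms; sum = 0.179444 ms.
Propagation delays (d/s per hop): 6.13333, 3.66667, 3.33333 ms; sum = 13.1333 ms.
End-to-end = 13.3 ms.

13.3 ms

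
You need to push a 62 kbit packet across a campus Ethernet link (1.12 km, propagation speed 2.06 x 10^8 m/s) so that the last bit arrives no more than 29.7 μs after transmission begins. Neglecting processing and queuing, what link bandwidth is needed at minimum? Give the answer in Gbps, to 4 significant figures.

2.555 Gbps

Propagation delay = 1120 / 206000000 = 5.43689 μs.
Transmission budget = 29.7 − 5.43689 = 24.2631 μs.
R ≥ L / t_tx = 62000 bits / 2.42631e-05 s = 2.555 Gbps.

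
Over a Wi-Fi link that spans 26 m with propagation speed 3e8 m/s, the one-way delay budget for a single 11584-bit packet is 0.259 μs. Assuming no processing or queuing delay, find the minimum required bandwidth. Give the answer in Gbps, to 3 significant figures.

Propagation delay = 26 / 300000000 = 0.0866667 μs.
Transmission budget = 0.259 − 0.0866667 = 0.172333 μs.
R ≥ L / t_tx = 11584 bits / 1.72333e-07 s = 67.2 Gbps.

67.2 Gbps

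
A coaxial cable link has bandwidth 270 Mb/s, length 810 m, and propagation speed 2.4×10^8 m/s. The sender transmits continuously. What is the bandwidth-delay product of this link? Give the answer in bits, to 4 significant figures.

Propagation delay = 810 / 240000000 = 3.375e-06 s.
BDP = R × t_prop = 270000000 × 3.375e-06 = 911.25 bits.

911.3 bits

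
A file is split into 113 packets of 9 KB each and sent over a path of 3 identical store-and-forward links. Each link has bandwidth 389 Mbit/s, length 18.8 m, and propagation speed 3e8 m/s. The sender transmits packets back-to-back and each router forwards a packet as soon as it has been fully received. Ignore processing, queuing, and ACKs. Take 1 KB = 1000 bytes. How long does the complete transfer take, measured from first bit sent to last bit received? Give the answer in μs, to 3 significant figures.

Per-hop transmission t_tx = L/R = 72000/389000000 = 185.09 μs.
Per-hop propagation t_prop = 18.8/300000000 = 0.0626667 μs.
Pipeline fill: first packet needs 3·t_tx to clear all hops; remaining 112 packets each add one t_tx.
Total = (3+113-1)·t_tx + 3·t_prop = 115·185.09 + 3·0.0626667 = 21300 μs.

21300 μs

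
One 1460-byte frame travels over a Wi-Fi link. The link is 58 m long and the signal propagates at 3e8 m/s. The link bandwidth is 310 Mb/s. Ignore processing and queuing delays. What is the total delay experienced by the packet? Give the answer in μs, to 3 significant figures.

L = 1460 × 8 = 11680 bits.
Transmission delay = L/R = 11680 / 310000000 = 37.6774 μs.
Propagation delay = d/s = 58 m / 300000000 m/s = 0.193333 μs.
Total = 37.9 μs.

37.9 μs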